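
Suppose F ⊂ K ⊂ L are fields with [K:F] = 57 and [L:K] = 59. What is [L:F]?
[L:F] = 3363

The tower law says that for any tower of field extensions F ⊂ K ⊂ L with finite degrees, [L:F] = [L:K] · [K:F]. Here this gives [L:F] = 59 · 57 = 3363.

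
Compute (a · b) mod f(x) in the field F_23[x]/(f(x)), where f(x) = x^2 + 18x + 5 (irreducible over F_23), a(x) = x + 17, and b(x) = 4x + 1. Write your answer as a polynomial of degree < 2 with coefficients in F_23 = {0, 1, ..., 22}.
a · b ≡ 20x + 20 (mod f(x))

Multiply in F_23[x]: a(x)·b(x) = (x + 17)·(4x + 1) = 4x^2 + 17. This has degree ≥ 2, so divide by f(x) over F_23: 4x^2 + 17 = (4)·(x^2 + 18x + 5) + (20x + 20). Hence a·b ≡ 20x + 20 (mod f). (F_23[x]/(f) is a field with 23^2 = 529 elements since f is irreducible of degree 2.)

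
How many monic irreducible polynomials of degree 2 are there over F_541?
There are 146070 monic irreducible polynomials of degree 2 over F_541

Each element of F_{541^2} that lies in no proper subfield is a root of exactly one monic irreducible of degree 2 over F_541, and each such polynomial has 2 distinct roots in F_{541^2}. By Möbius inversion the count is N_541(2) = (1/2) Σ_{d|2} μ(2/d) · 541^d = (1/2)(μ(2)·541^1 + μ(1)·541^2) = 292140/2 = 146070.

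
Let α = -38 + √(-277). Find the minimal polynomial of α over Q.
m_α(x) = x^2 + 76x + 1721

From α + 38 = √(-277), squaring gives (α + 38)^2 = -277, i.e. α^2 + 76α + 1444 = -277, so α^2 + 76α + 1721 = 0. The discriminant of x^2 + 76x + 1721 is (76)^2 - 4·(1721) = 5776 - 6884 = -1108, and 4·(-277) is not a perfect square in Q since -277 is squarefree and ≠ 1. Hence x^2 + 76x + 1721 is irreducible over Q and is the minimal polynomial of α.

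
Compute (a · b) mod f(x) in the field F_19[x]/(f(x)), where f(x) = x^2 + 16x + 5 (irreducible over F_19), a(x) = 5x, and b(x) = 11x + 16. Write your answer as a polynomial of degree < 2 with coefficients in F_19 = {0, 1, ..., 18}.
a · b ≡ 17x + 10 (mod f(x))

Multiply in F_19[x]: a(x)·b(x) = (5x)·(11x + 16) = 17x^2 + 4x. This has degree ≥ 2, so divide by f(x) over F_19: 17x^2 + 4x = (17)·(x^2 + 16x + 5) + (17x + 10). Hence a·b ≡ 17x + 10 (mod f). (F_19[x]/(f) is a field with 19^2 = 361 elements since f is irreducible of degree 2.)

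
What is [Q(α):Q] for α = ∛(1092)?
[Q(α):Q] = 3

The minimal polynomial of α is x^3 - 1092, irreducible over Q since 1092 is not a perfect cube (so x^3 - 1092 has no rational root). Hence [Q(α):Q] = deg(m_α) = 3.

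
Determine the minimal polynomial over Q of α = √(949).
m_α(x) = x^2 - 949

α satisfies α^2 - 949 = 0, so x^2 - 949 annihilates α. Since d = 949 is squarefree and ≠ 1, it is not a perfect square in Q, so x^2 - 949 has no rational root and is therefore irreducible over Q (a degree-2 polynomial over a field is irreducible iff it has no root). Hence m_α(x) = x^2 - 949.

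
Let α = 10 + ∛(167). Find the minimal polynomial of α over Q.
m_α(x) = x^3 - 30x^2 + 300x - 1167

Set β = α - 10 = ∛(167), so β^3 = 167. Then (α - 10)^3 - 167 = 0, i.e. α is a root of g(x) = (x - 10)^3 - 167 = x^3 - 30x^2 + 300x - 1167. Since g(x) = h(x - 10) where h(x) = x^3 - 167, and h is irreducible over Q (because 167 is not a perfect cube, so h has no rational root, and a monic cubic with no rational root is irreducible), g is also irreducible (irreducibility is preserved under the substitution x → x - 10). Hence m_α(x) = x^3 - 30x^2 + 300x - 1167.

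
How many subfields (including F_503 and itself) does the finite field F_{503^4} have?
F_{503^4} has 3 subfields

The subfields of F_{p^n} are exactly the fields F_{p^d} for d | n (each is the fixed field of the unique index-d subgroup of Gal(F_{p^n}/F_p) ≅ Z/nZ). The divisors of n = 4 are {1, 2, 4}, giving 3 subfields: F_{503^1}, F_{503^2}, F_{503^4}.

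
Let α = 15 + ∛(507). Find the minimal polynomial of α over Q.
m_α(x) = x^3 - 45x^2 + 675x - 3882

Set β = α - 15 = ∛(507), so β^3 = 507. Then (α - 15)^3 - 507 = 0, i.e. α is a root of g(x) = (x - 15)^3 - 507 = x^3 - 45x^2 + 675x - 3882. Since g(x) = h(x - 15) where h(x) = x^3 - 507, and h is irreducible over Q (because 507 is not a perfect cube, so h has no rational root, and a monic cubic with no rational root is irreducible), g is also irreducible (irreducibility is preserved under the substitution x → x - 15). Hence m_α(x) = x^3 - 45x^2 + 675x - 3882.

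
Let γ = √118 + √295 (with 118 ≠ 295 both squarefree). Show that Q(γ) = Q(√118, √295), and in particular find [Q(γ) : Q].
[Q(γ) : Q] = 4 (equivalently, Q(γ) = Q(√118, √295))

Obviously Q(γ) ⊆ Q(√118, √295), and [Q(√118, √295):Q] = 4 (since 118, 295 are distinct squarefree integers > 1 with 34810 not a perfect square). To show equality we compute the minimal polynomial of γ. From γ = √118 + √295: γ^2 = 118 + 2√(34810) + 295 = 413 + 2√(34810), so γ^2 - 413 = 2√(34810); squaring, (γ^2 - 413)^2 = 4·34810, i.e. γ^4 - 826γ^2 + 170569 - 139240 = 0, i.e. γ^4 - 826γ^2 + 31329 = 0. So γ is a root of x^4 - 826x^2 + 31329. This polynomial is irreducible over Q: it has no rational root (each ±√118 ± √295 is irrational), and any factorization into two quadratics over Q would force √(34810) ∈ Q (pairing opposite roots) or √118, √295 ∈ Q (other pairings), all impossible. Hence [Q(γ):Q] = 4 = [Q(√118, √295):Q], so Q(γ) = Q(√118, √295).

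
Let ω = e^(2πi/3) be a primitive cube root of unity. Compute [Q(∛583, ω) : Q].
[Q(∛583, ω) : Q] = 6

[Q(∛583):Q] = 3 (min poly x^3 - 583, irreducible since 583 is not a perfect cube). [Q(ω):Q] = 2 (min poly x^2 + x + 1). Since Q(∛583) ⊂ R and ω ∉ R, we have ω ∉ Q(∛583), so x^2 + x + 1 remains irreducible over Q(∛583) and [Q(∛583, ω) : Q(∛583)] = 2. By the tower law, [Q(∛583, ω) : Q] = 3 · 2 = 6. (In fact Q(∛583, ω) is the splitting field of x^3 - 583 over Q.)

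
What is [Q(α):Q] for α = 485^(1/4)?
[Q(α):Q] = 4

α is a root of x^4 - 485. By Eisenstein's criterion at the prime p = 5 (which divides the constant term 485 but p^2 = 25 does not, since 485 is squarefree), x^4 - 485 is irreducible over Q. Hence [Q(α):Q] = 4.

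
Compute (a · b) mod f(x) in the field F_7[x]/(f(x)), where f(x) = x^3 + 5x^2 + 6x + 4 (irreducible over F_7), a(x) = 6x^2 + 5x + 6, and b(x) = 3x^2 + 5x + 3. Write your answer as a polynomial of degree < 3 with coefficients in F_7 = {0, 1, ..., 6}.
a · b ≡ 3x^2 + 5x + 2 (mod f(x))

Multiply in F_7[x]: a(x)·b(x) = (6x^2 + 5x + 6)·(3x^2 + 5x + 3) = 4x^4 + 3x^3 + 5x^2 + 3x + 4. This has degree ≥ 3, so divide by f(x) over F_7: 4x^4 + 3x^3 + 5x^2 + 3x + 4 = (4x + 4)·(x^3 + 5x^2 + 6x + 4) + (3x^2 + 5x + 2). Hence a·b ≡ 3x^2 + 5x + 2 (mod f). (F_7[x]/(f) is a field with 7^3 = 343 elements since f is irreducible of degree 3.)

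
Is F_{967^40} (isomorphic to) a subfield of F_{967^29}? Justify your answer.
No: F_{967^40} is not a subfield of F_{967^29}

F_{p^m} embeds in F_{p^n} iff m | n. Here 40 ∤ 29 (since 29 = 0·40 + 29 with remainder 29 ≠ 0), so F_{967^40} is not a subfield of F_{967^29}. Equivalently: if it were, the tower law would give 40 = [F_{967^40}:F_967] dividing [F_{967^29}:F_967] = 29, contradiction.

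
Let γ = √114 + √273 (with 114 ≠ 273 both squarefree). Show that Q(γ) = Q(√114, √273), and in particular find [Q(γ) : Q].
[Q(γ) : Q] = 4 (equivalently, Q(γ) = Q(√114, √273))

Obviously Q(γ) ⊆ Q(√114, √273), and [Q(√114, √273):Q] = 4 (since 114, 273 are distinct squarefree integers > 1 with 31122 not a perfect square). To show equality we compute the minimal polynomial of γ. From γ = √114 + √273: γ^2 = 114 + 2√(31122) + 273 = 387 + 2√(31122), so γ^2 - 387 = 2√(31122); squaring, (γ^2 - 387)^2 = 4·31122, i.e. γ^4 - 774γ^2 + 149769 - 124488 = 0, i.e. γ^4 - 774γ^2 + 25281 = 0. So γ is a root of x^4 - 774x^2 + 25281. This polynomial is irreducible over Q: it has no rational root (each ±√114 ± √273 is irrational), and any factorization into two quadratics over Q would force √(31122) ∈ Q (pairing opposite roots) or √114, √273 ∈ Q (other pairings), all impossible. Hence [Q(γ):Q] = 4 = [Q(√114, √273):Q], so Q(γ) = Q(√114, √273).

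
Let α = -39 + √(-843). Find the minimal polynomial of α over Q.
m_α(x) = x^2 + 78x + 2364

From α + 39 = √(-843), squaring gives (α + 39)^2 = -843, i.e. α^2 + 78α + 1521 = -843, so α^2 + 78α + 2364 = 0. The discriminant of x^2 + 78x + 2364 is (78)^2 - 4·(2364) = 6084 - 9456 = -3372, and 4·(-843) is not a perfect square in Q since -843 is squarefree and ≠ 1. Hence x^2 + 78x + 2364 is irreducible over Q and is the minimal polynomial of α.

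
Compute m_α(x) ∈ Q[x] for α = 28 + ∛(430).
m_α(x) = x^3 - 84x^2 + 2352x - 22382

Set β = α - 28 = ∛(430), so β^3 = 430. Then (α - 28)^3 - 430 = 0, i.e. α is a root of g(x) = (x - 28)^3 - 430 = x^3 - 84x^2 + 2352x - 22382. Since g(x) = h(x - 28) where h(x) = x^3 - 430, and h is irreducible over Q (because 430 is not a perfect cube, so h has no rational root, and a monic cubic with no rational root is irreducible), g is also irreducible (irreducibility is preserved under the substitution x → x - 28). Hence m_α(x) = x^3 - 84x^2 + 2352x - 22382.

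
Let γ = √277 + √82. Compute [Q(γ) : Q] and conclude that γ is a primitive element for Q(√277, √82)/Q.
[Q(γ) : Q] = 4 (equivalently, Q(γ) = Q(√277, √82))

Obviously Q(γ) ⊆ Q(√277, √82), and [Q(√277, √82):Q] = 4 (since 277, 82 are distinct squarefree integers > 1 with 22714 not a perfect square). To show equality we compute the minimal polynomial of γ. From γ = √277 + √82: γ^2 = 277 + 2√(22714) + 82 = 359 + 2√(22714), so γ^2 - 359 = 2√(22714); squaring, (γ^2 - 359)^2 = 4·22714, i.e. γ^4 - 718γ^2 + 128881 - 90856 = 0, i.e. γ^4 - 718γ^2 + 38025 = 0. So γ is a root of x^4 - 718x^2 + 38025. This polynomial is irreducible over Q: it has no rational root (each ±√277 ± √82 is irrational), and any factorization into two quadratics over Q would force √(22714) ∈ Q (pairing opposite roots) or √277, √82 ∈ Q (other pairings), all impossible. Hence [Q(γ):Q] = 4 = [Q(√277, √82):Q], so Q(γ) = Q(√277, √82).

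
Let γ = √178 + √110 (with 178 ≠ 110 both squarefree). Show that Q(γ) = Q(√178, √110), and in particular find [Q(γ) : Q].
[Q(γ) : Q] = 4 (equivalently, Q(γ) = Q(√178, √110))

Obviously Q(γ) ⊆ Q(√178, √110), and [Q(√178, √110):Q] = 4 (since 178, 110 are distinct squarefree integers > 1 with 19580 not a perfect square). To show equality we compute the minimal polynomial of γ. From γ = √178 + √110: γ^2 = 178 + 2√(19580) + 110 = 288 + 2√(19580), so γ^2 - 288 = 2√(19580); squaring, (γ^2 - 288)^2 = 4·19580, i.e. γ^4 - 576γ^2 + 82944 - 78320 = 0, i.e. γ^4 - 576γ^2 + 4624 = 0. So γ is a root of x^4 - 576x^2 + 4624. This polynomial is irreducible over Q: it has no rational root (each ±√178 ± √110 is irrational), and any factorization into two quadratics over Q would force √(19580) ∈ Q (pairing opposite roots) or √178, √110 ∈ Q (other pairings), all impossible. Hence [Q(γ):Q] = 4 = [Q(√178, √110):Q], so Q(γ) = Q(√178, √110).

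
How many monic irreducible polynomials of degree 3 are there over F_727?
There are 128079952 monic irreducible polynomials of degree 3 over F_727

Each element of F_{727^3} that lies in no proper subfield is a root of exactly one monic irreducible of degree 3 over F_727, and each such polynomial has 3 distinct roots in F_{727^3}. By Möbius inversion the count is N_727(3) = (1/3) Σ_{d|3} μ(3/d) · 727^d = (1/3)(μ(3)·727^1 + μ(1)·727^3) = 384239856/3 = 128079952.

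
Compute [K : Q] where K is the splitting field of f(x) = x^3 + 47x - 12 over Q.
[K : Q] = 6

By the rational root test, any rational root of the monic integer polynomial f(x) = x^3 + 47x - 12 must be an integer dividing the constant term -12, i.e. one of ±{1, 2, 3, 4, 6, 12}. Evaluating: f(1) = 36, f(-1) = -60, f(2) = 90, f(-2) = -114, f(3) = 156, f(-3) = -180, f(4) = 240, f(-4) = -264, f(6) = 486, f(-6) = -510, f(12) = 2280, f(-12) = -2304; none is 0, so f has no rational root and is therefore irreducible over Q (a cubic with no linear factor over a field is irreducible). For an irreducible cubic, the Galois group is A_3 or S_3 according as the discriminant disc(f) = -4a^3 - 27b^2 = -4·(47)^3 - 27·(-12)^2 = -419180 is or is not a square in Q. Here disc(f) = -419180 is not a perfect square in Q, so the Galois group of f over Q is not contained in A_3 and must be all of S_3. The splitting field has degree |S_3| = 6 over Q, so [K : Q] = 6.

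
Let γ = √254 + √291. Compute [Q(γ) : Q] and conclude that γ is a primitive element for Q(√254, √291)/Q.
[Q(γ) : Q] = 4 (equivalently, Q(γ) = Q(√254, √291))

Obviously Q(γ) ⊆ Q(√254, √291), and [Q(√254, √291):Q] = 4 (since 254, 291 are distinct squarefree integers > 1 with 73914 not a perfect square). To show equality we compute the minimal polynomial of γ. From γ = √254 + √291: γ^2 = 254 + 2√(73914) + 291 = 545 + 2√(73914), so γ^2 - 545 = 2√(73914); squaring, (γ^2 - 545)^2 = 4·73914, i.e. γ^4 - 1090γ^2 + 297025 - 295656 = 0, i.e. γ^4 - 1090γ^2 + 1369 = 0. So γ is a root of x^4 - 1090x^2 + 1369. This polynomial is irreducible over Q: it has no rational root (each ±√254 ± √291 is irrational), and any factorization into two quadratics over Q would force √(73914) ∈ Q (pairing opposite roots) or √254, √291 ∈ Q (other pairings), all impossible. Hence [Q(γ):Q] = 4 = [Q(√254, √291):Q], so Q(γ) = Q(√254, √291).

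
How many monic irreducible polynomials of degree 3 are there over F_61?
There are 75640 monic irreducible polynomials of degree 3 over F_61

Each element of F_{61^3} that lies in no proper subfield is a root of exactly one monic irreducible of degree 3 over F_61, and each such polynomial has 3 distinct roots in F_{61^3}. By Möbius inversion the count is N_61(3) = (1/3) Σ_{d|3} μ(3/d) · 61^d = (1/3)(μ(3)·61^1 + μ(1)·61^3) = 226920/3 = 75640.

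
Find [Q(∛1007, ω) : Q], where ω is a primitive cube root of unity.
[Q(∛1007, ω) : Q] = 6

[Q(∛1007):Q] = 3 (min poly x^3 - 1007, irreducible since 1007 is not a perfect cube). [Q(ω):Q] = 2 (min poly x^2 + x + 1). Since Q(∛1007) ⊂ R and ω ∉ R, we have ω ∉ Q(∛1007), so x^2 + x + 1 remains irreducible over Q(∛1007) and [Q(∛1007, ω) : Q(∛1007)] = 2. By the tower law, [Q(∛1007, ω) : Q] = 3 · 2 = 6. (In fact Q(∛1007, ω) is the splitting field of x^3 - 1007 over Q.)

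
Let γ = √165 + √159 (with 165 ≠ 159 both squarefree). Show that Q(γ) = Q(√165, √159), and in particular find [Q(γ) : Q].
[Q(γ) : Q] = 4 (equivalently, Q(γ) = Q(√165, √159))

Obviously Q(γ) ⊆ Q(√165, √159), and [Q(√165, √159):Q] = 4 (since 165, 159 are distinct squarefree integers > 1 with 26235 not a perfect square). To show equality we compute the minimal polynomial of γ. From γ = √165 + √159: γ^2 = 165 + 2√(26235) + 159 = 324 + 2√(26235), so γ^2 - 324 = 2√(26235); squaring, (γ^2 - 324)^2 = 4·26235, i.e. γ^4 - 648γ^2 + 104976 - 104940 = 0, i.e. γ^4 - 648γ^2 + 36 = 0. So γ is a root of x^4 - 648x^2 + 36. This polynomial is irreducible over Q: it has no rational root (each ±√165 ± √159 is irrational), and any factorization into two quadratics over Q would force √(26235) ∈ Q (pairing opposite roots) or √165, √159 ∈ Q (other pairings), all impossible. Hence [Q(γ):Q] = 4 = [Q(√165, √159):Q], so Q(γ) = Q(√165, √159).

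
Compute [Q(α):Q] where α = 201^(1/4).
[Q(α):Q] = 4

α is a root of x^4 - 201. By Eisenstein's criterion at the prime p = 3 (which divides the constant term 201 but p^2 = 9 does not, since 201 is squarefree), x^4 - 201 is irreducible over Q. Hence [Q(α):Q] = 4.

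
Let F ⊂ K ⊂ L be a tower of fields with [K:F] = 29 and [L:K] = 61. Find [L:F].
[L:F] = 1769

The tower law says that for any tower of field extensions F ⊂ K ⊂ L with finite degrees, [L:F] = [L:K] · [K:F]. Here this gives [L:F] = 61 · 29 = 1769.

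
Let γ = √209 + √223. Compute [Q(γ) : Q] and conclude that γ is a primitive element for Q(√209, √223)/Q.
[Q(γ) : Q] = 4 (equivalently, Q(γ) = Q(√209, √223))

Obviously Q(γ) ⊆ Q(√209, √223), and [Q(√209, √223):Q] = 4 (since 209, 223 are distinct squarefree integers > 1 with 46607 not a perfect square). To show equality we compute the minimal polynomial of γ. From γ = √209 + √223: γ^2 = 209 + 2√(46607) + 223 = 432 + 2√(46607), so γ^2 - 432 = 2√(46607); squaring, (γ^2 - 432)^2 = 4·46607, i.e. γ^4 - 864γ^2 + 186624 - 186428 = 0, i.e. γ^4 - 864γ^2 + 196 = 0. So γ is a root of x^4 - 864x^2 + 196. This polynomial is irreducible over Q: it has no rational root (each ±√209 ± √223 is irrational), and any factorization into two quadratics over Q would force √(46607) ∈ Q (pairing opposite roots) or √209, √223 ∈ Q (other pairings), all impossible. Hence [Q(γ):Q] = 4 = [Q(√209, √223):Q], so Q(γ) = Q(√209, √223).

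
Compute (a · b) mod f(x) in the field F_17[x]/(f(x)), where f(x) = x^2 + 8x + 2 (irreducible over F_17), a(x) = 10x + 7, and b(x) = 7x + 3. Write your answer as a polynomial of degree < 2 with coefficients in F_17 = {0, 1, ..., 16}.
a · b ≡ 12x (mod f(x))

Multiply in F_17[x]: a(x)·b(x) = (10x + 7)·(7x + 3) = 2x^2 + 11x + 4. This has degree ≥ 2, so divide by f(x) over F_17: 2x^2 + 11x + 4 = (2)·(x^2 + 8x + 2) + (12x). Hence a·b ≡ 12x (mod f). (F_17[x]/(f) is a field with 17^2 = 289 elements since f is irreducible of degree 2.)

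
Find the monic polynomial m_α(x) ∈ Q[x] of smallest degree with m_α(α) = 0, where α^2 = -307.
m_α(x) = x^2 + 307

α satisfies α^2 + 307 = 0, so x^2 + 307 annihilates α. Since d = -307 is squarefree and ≠ 1, it is not a perfect square in Q, so x^2 + 307 has no rational root and is therefore irreducible over Q (a degree-2 polynomial over a field is irreducible iff it has no root). Hence m_α(x) = x^2 + 307.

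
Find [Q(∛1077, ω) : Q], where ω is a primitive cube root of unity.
[Q(∛1077, ω) : Q] = 6

[Q(∛1077):Q] = 3 (min poly x^3 - 1077, irreducible since 1077 is not a perfect cube). [Q(ω):Q] = 2 (min poly x^2 + x + 1). Since Q(∛1077) ⊂ R and ω ∉ R, we have ω ∉ Q(∛1077), so x^2 + x + 1 remains irreducible over Q(∛1077) and [Q(∛1077, ω) : Q(∛1077)] = 2. By the tower law, [Q(∛1077, ω) : Q] = 3 · 2 = 6. (In fact Q(∛1077, ω) is the splitting field of x^3 - 1077 over Q.)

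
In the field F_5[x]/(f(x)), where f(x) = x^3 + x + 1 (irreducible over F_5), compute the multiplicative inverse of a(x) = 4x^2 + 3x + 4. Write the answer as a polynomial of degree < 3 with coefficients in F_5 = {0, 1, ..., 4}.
a(x)^(-1) ≡ x^2 + 3x + 4 (mod f(x))

Since f is irreducible over F_5, F_5[x]/(f) is a field and a(x) ≠ 0 has an inverse. Apply the extended Euclidean algorithm to f(x) and a(x) in F_5[x]: f(x) = (4x + 2)·a(x) + (4x + 3);  a(x) = (x)·(4x + 3) + (4). The last nonzero remainder is the constant 4 = gcd(f, a) in F_5. Back-substituting through the division chain expresses 4 = s(x)·a(x) + t(x)·f(x) with s(x) ≡ 4x^2 + 2x + 1 (mod f), so (4x^2 + 2x + 1)·a(x) ≡ 4 (mod f). Multiplying by 4^(-1) ≡ 4 in F_5 gives a(x)^(-1) ≡ 4·(4x^2 + 2x + 1) ≡ x^2 + 3x + 4 (mod f). Check: (4x^2 + 3x + 4)·(x^2 + 3x + 4) = 4x^4 + 4x^2 + 4x + 1 ≡ 1 (mod x^3 + x + 1).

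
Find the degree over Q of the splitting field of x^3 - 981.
[K : Q] = 6

The roots of x^3 - 981 are ∛981, ω∛981, ω^2∛981 where ω = e^(2πi/3) is a primitive cube root of unity, so K = Q(∛981, ω). Now [Q(∛981):Q] = 3 (since 981 is not a perfect cube, x^3 - 981 is irreducible) and [Q(ω):Q] = 2. Both 2 and 3 divide [K:Q], and [K:Q] ≤ 3·2 = 6, so [K:Q] = 6. (Equivalently: Q(∛981) ⊂ R but ω ∉ R, so [K : Q(∛981)] = 2.)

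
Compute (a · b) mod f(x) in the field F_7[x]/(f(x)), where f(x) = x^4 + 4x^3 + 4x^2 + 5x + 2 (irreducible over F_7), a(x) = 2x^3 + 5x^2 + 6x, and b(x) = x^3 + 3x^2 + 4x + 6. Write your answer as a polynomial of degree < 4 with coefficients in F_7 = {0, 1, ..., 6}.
a · b ≡ 6x^3 + 6x^2 + 6x + 3 (mod f(x))

Multiply in F_7[x]: a(x)·b(x) = (2x^3 + 5x^2 + 6x)·(x^3 + 3x^2 + 4x + 6) = 2x^6 + 4x^5 + x^4 + x^3 + 5x^2 + x. This has degree ≥ 4, so divide by f(x) over F_7: 2x^6 + 4x^5 + x^4 + x^3 + 5x^2 + x = (2x^2 + 3x + 2)·(x^4 + 4x^3 + 4x^2 + 5x + 2) + (6x^3 + 6x^2 + 6x + 3). Hence a·b ≡ 6x^3 + 6x^2 + 6x + 3 (mod f). (F_7[x]/(f) is a field with 7^4 = 2401 elements since f is irreducible of degree 4.)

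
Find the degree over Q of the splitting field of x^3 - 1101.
[K : Q] = 6

The roots of x^3 - 1101 are ∛1101, ω∛1101, ω^2∛1101 where ω = e^(2πi/3) is a primitive cube root of unity, so K = Q(∛1101, ω). Now [Q(∛1101):Q] = 3 (since 1101 is not a perfect cube, x^3 - 1101 is irreducible) and [Q(ω):Q] = 2. Both 2 and 3 divide [K:Q], and [K:Q] ≤ 3·2 = 6, so [K:Q] = 6. (Equivalently: Q(∛1101) ⊂ R but ω ∉ R, so [K : Q(∛1101)] = 2.)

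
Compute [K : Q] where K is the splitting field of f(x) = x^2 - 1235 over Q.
[K : Q] = 2

f(x) = x^2 - 1235 factors as (x - √1235)(x + √1235). The splitting field is K = Q(√1235). Since 1235 is squarefree and > 1, it is not a perfect square, so x^2 - 1235 is irreducible over Q and [Q(√1235) : Q] = 2. Hence [K : Q] = 2.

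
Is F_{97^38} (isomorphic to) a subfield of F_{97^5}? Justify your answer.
No: F_{97^38} is not a subfield of F_{97^5}

F_{p^m} embeds in F_{p^n} iff m | n. Here 38 ∤ 5 (since 5 = 0·38 + 5 with remainder 5 ≠ 0), so F_{97^38} is not a subfield of F_{97^5}. Equivalently: if it were, the tower law would give 38 = [F_{97^38}:F_97] dividing [F_{97^5}:F_97] = 5, contradiction.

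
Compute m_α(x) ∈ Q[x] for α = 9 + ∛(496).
m_α(x) = x^3 - 27x^2 + 243x - 1225

Set β = α - 9 = ∛(496), so β^3 = 496. Then (α - 9)^3 - 496 = 0, i.e. α is a root of g(x) = (x - 9)^3 - 496 = x^3 - 27x^2 + 243x - 1225. Since g(x) = h(x - 9) where h(x) = x^3 - 496, and h is irreducible over Q (because 496 is not a perfect cube, so h has no rational root, and a monic cubic with no rational root is irreducible), g is also irreducible (irreducibility is preserved under the substitution x → x - 9). Hence m_α(x) = x^3 - 27x^2 + 243x - 1225.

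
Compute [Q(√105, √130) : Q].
[Q(√105, √130) : Q] = 4

[Q(√105):Q] = 2 (min poly x^2 - 105, irreducible since 105 is squarefree > 1). For the top step, suppose √130 ∈ Q(√105), say √130 = c + d√105 with c, d ∈ Q. Squaring: 130 = c^2 + 105d^2 + 2cd√105. Since √105 ∉ Q this forces 2cd = 0. If d = 0 then √130 = c ∈ Q, contradicting 130 squarefree > 1. If c = 0 then 130 = 105d^2, so 105·130 = (105d)^2 is a perfect square in Q — but 105·130 = 13650 is not a perfect square (since 105 and 130 are distinct squarefree integers). Contradiction. Hence √130 ∉ Q(√105), so x^2 - 130 stays irreducible over Q(√105) and [Q(√105, √130) : Q(√105)] = 2. By the tower law, [Q(√105, √130) : Q] = 2 · 2 = 4.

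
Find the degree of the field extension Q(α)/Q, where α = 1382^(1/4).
[Q(α):Q] = 4

α is a root of x^4 - 1382. By Eisenstein's criterion at the prime p = 2 (which divides the constant term 1382 but p^2 = 4 does not, since 1382 is squarefree), x^4 - 1382 is irreducible over Q. Hence [Q(α):Q] = 4.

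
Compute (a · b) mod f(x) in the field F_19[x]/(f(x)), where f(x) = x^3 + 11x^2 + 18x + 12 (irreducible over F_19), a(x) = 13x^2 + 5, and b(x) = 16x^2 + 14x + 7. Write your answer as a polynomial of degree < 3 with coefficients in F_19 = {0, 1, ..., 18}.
a · b ≡ 4x^2 + 9x + 18 (mod f(x))

Multiply in F_19[x]: a(x)·b(x) = (13x^2 + 5)·(16x^2 + 14x + 7) = 18x^4 + 11x^3 + 13x + 16. This has degree ≥ 3, so divide by f(x) over F_19: 18x^4 + 11x^3 + 13x + 16 = (18x + 3)·(x^3 + 11x^2 + 18x + 12) + (4x^2 + 9x + 18). Hence a·b ≡ 4x^2 + 9x + 18 (mod f). (F_19[x]/(f) is a field with 19^3 = 6859 elements since f is irreducible of degree 3.)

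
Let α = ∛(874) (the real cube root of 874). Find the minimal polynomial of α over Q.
m_α(x) = x^3 - 874

α satisfies α^3 = 874, so x^3 - 874 annihilates α. By the rational root test, a rational root p/q (in lowest terms) of x^3 - 874 would satisfy p^3 = 874 q^3, forcing q = 1 and p^3 = 874; but 874 is not a perfect cube, contradiction. A monic cubic over Q with no rational root is irreducible (any nontrivial factorization would include a linear factor). Hence x^3 - 874 is the minimal polynomial of α, and in particular [Q(α):Q] = 3.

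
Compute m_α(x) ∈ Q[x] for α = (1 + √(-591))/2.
m_α(x) = x^2 - x + 148

From 2α - 1 = √(-591), squaring gives (2α - 1)^2 = -591, i.e. 4α^2 - 4α + 1 = -591, so α^2 - α + (1 + 591)/4 = 0. Since -591 ≡ 1 (mod 4), (1 + 591)/4 = 148 ∈ Z. The polynomial x^2 - x + 148 has discriminant 1 - 4·(148) = -591, which is not a perfect square in Q (d = -591 is squarefree and ≠ 1), so x^2 - x + 148 is irreducible over Q. It is the minimal polynomial of α.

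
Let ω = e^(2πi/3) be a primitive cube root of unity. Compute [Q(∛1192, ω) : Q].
[Q(∛1192, ω) : Q] = 6

[Q(∛1192):Q] = 3 (min poly x^3 - 1192, irreducible since 1192 is not a perfect cube). [Q(ω):Q] = 2 (min poly x^2 + x + 1). Since Q(∛1192) ⊂ R and ω ∉ R, we have ω ∉ Q(∛1192), so x^2 + x + 1 remains irreducible over Q(∛1192) and [Q(∛1192, ω) : Q(∛1192)] = 2. By the tower law, [Q(∛1192, ω) : Q] = 3 · 2 = 6. (In fact Q(∛1192, ω) is the splitting field of x^3 - 1192 over Q.)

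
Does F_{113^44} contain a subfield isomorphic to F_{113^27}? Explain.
No: F_{113^27} is not a subfield of F_{113^44}

F_{p^m} embeds in F_{p^n} iff m | n. Here 27 ∤ 44 (since 44 = 1·27 + 17 with remainder 17 ≠ 0), so F_{113^27} is not a subfield of F_{113^44}. Equivalently: if it were, the tower law would give 27 = [F_{113^27}:F_113] dividing [F_{113^44}:F_113] = 44, contradiction.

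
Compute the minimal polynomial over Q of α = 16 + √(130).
m_α(x) = x^2 - 32x + 126

From α - 16 = √(130), squaring gives (α - 16)^2 = 130, i.e. α^2 - 32α + 256 = 130, so α^2 - 32α + 126 = 0. The discriminant of x^2 - 32x + 126 is (-32)^2 - 4·(126) = 1024 - 504 = 520, and 4·(130) is not a perfect square in Q since 130 is squarefree and ≠ 1. Hence x^2 - 32x + 126 is irreducible over Q and is the minimal polynomial of α.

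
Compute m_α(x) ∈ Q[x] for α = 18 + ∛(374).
m_α(x) = x^3 - 54x^2 + 972x - 6206

Set β = α - 18 = ∛(374), so β^3 = 374. Then (α - 18)^3 - 374 = 0, i.e. α is a root of g(x) = (x - 18)^3 - 374 = x^3 - 54x^2 + 972x - 6206. Since g(x) = h(x - 18) where h(x) = x^3 - 374, and h is irreducible over Q (because 374 is not a perfect cube, so h has no rational root, and a monic cubic with no rational root is irreducible), g is also irreducible (irreducibility is preserved under the substitution x → x - 18). Hence m_α(x) = x^3 - 54x^2 + 972x - 6206.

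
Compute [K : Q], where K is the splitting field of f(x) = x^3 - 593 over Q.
[K : Q] = 6

The roots of x^3 - 593 are ∛593, ω∛593, ω^2∛593 where ω = e^(2πi/3) is a primitive cube root of unity, so K = Q(∛593, ω). Now [Q(∛593):Q] = 3 (since 593 is not a perfect cube, x^3 - 593 is irreducible) and [Q(ω):Q] = 2. Both 2 and 3 divide [K:Q], and [K:Q] ≤ 3·2 = 6, so [K:Q] = 6. (Equivalently: Q(∛593) ⊂ R but ω ∉ R, so [K : Q(∛593)] = 2.)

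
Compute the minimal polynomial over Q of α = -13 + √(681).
m_α(x) = x^2 + 26x - 512

From α + 13 = √(681), squaring gives (α + 13)^2 = 681, i.e. α^2 + 26α + 169 = 681, so α^2 + 26α - 512 = 0. The discriminant of x^2 + 26x - 512 is (26)^2 - 4·(-512) = 676 + 2048 = 2724, and 4·(681) is not a perfect square in Q since 681 is squarefree and ≠ 1. Hence x^2 + 26x - 512 is irreducible over Q and is the minimal polynomial of α.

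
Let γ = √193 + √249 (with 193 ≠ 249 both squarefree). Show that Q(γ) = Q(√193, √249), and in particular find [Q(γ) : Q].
[Q(γ) : Q] = 4 (equivalently, Q(γ) = Q(√193, √249))

Obviously Q(γ) ⊆ Q(√193, √249), and [Q(√193, √249):Q] = 4 (since 193, 249 are distinct squarefree integers > 1 with 48057 not a perfect square). To show equality we compute the minimal polynomial of γ. From γ = √193 + √249: γ^2 = 193 + 2√(48057) + 249 = 442 + 2√(48057), so γ^2 - 442 = 2√(48057); squaring, (γ^2 - 442)^2 = 4·48057, i.e. γ^4 - 884γ^2 + 195364 - 192228 = 0, i.e. γ^4 - 884γ^2 + 3136 = 0. So γ is a root of x^4 - 884x^2 + 3136. This polynomial is irreducible over Q: it has no rational root (each ±√193 ± √249 is irrational), and any factorization into two quadratics over Q would force √(48057) ∈ Q (pairing opposite roots) or √193, √249 ∈ Q (other pairings), all impossible. Hence [Q(γ):Q] = 4 = [Q(√193, √249):Q], so Q(γ) = Q(√193, √249).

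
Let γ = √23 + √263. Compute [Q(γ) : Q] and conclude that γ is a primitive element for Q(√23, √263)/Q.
[Q(γ) : Q] = 4 (equivalently, Q(γ) = Q(√23, √263))

Obviously Q(γ) ⊆ Q(√23, √263), and [Q(√23, √263):Q] = 4 (since 23, 263 are distinct squarefree integers > 1 with 6049 not a perfect square). To show equality we compute the minimal polynomial of γ. From γ = √23 + √263: γ^2 = 23 + 2√(6049) + 263 = 286 + 2√(6049), so γ^2 - 286 = 2√(6049); squaring, (γ^2 - 286)^2 = 4·6049, i.e. γ^4 - 572γ^2 + 81796 - 24196 = 0, i.e. γ^4 - 572γ^2 + 57600 = 0. So γ is a root of x^4 - 572x^2 + 57600. This polynomial is irreducible over Q: it has no rational root (each ±√23 ± √263 is irrational), and any factorization into two quadratics over Q would force √(6049) ∈ Q (pairing opposite roots) or √23, √263 ∈ Q (other pairings), all impossible. Hence [Q(γ):Q] = 4 = [Q(√23, √263):Q], so Q(γ) = Q(√23, √263).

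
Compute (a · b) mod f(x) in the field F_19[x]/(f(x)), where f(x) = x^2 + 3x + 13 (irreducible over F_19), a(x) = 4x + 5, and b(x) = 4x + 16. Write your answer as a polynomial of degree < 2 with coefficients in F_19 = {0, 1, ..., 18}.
a · b ≡ 17x + 5 (mod f(x))

Multiply in F_19[x]: a(x)·b(x) = (4x + 5)·(4x + 16) = 16x^2 + 8x + 4. This has degree ≥ 2, so divide by f(x) over F_19: 16x^2 + 8x + 4 = (16)·(x^2 + 3x + 13) + (17x + 5). Hence a·b ≡ 17x + 5 (mod f). (F_19[x]/(f) is a field with 19^2 = 361 elements since f is irreducible of degree 2.)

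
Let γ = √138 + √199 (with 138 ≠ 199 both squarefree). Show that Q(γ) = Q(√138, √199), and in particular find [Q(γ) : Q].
[Q(γ) : Q] = 4 (equivalently, Q(γ) = Q(√138, √199))

Obviously Q(γ) ⊆ Q(√138, √199), and [Q(√138, √199):Q] = 4 (since 138, 199 are distinct squarefree integers > 1 with 27462 not a perfect square). To show equality we compute the minimal polynomial of γ. From γ = √138 + √199: γ^2 = 138 + 2√(27462) + 199 = 337 + 2√(27462), so γ^2 - 337 = 2√(27462); squaring, (γ^2 - 337)^2 = 4·27462, i.e. γ^4 - 674γ^2 + 113569 - 109848 = 0, i.e. γ^4 - 674γ^2 + 3721 = 0. So γ is a root of x^4 - 674x^2 + 3721. This polynomial is irreducible over Q: it has no rational root (each ±√138 ± √199 is irrational), and any factorization into two quadratics over Q would force √(27462) ∈ Q (pairing opposite roots) or √138, √199 ∈ Q (other pairings), all impossible. Hence [Q(γ):Q] = 4 = [Q(√138, √199):Q], so Q(γ) = Q(√138, √199).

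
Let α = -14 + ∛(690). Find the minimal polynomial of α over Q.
m_α(x) = x^3 + 42x^2 + 588x + 2054

Set β = α + 14 = ∛(690), so β^3 = 690. Then (α + 14)^3 - 690 = 0, i.e. α is a root of g(x) = (x + 14)^3 - 690 = x^3 + 42x^2 + 588x + 2054. Since g(x) = h(x + 14) where h(x) = x^3 - 690, and h is irreducible over Q (because 690 is not a perfect cube, so h has no rational root, and a monic cubic with no rational root is irreducible), g is also irreducible (irreducibility is preserved under the substitution x → x + 14). Hence m_α(x) = x^3 + 42x^2 + 588x + 2054.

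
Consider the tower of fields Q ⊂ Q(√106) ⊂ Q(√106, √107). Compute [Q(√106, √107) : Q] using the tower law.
[Q(√106, √107) : Q] = 4

[Q(√106):Q] = 2 (min poly x^2 - 106, irreducible since 106 is squarefree > 1). For the top step, suppose √107 ∈ Q(√106), say √107 = c + d√106 with c, d ∈ Q. Squaring: 107 = c^2 + 106d^2 + 2cd√106. Since √106 ∉ Q this forces 2cd = 0. If d = 0 then √107 = c ∈ Q, contradicting 107 squarefree > 1. If c = 0 then 107 = 106d^2, so 106·107 = (106d)^2 is a perfect square in Q — but 106·107 = 11342 is not a perfect square (since 106 and 107 are distinct squarefree integers). Contradiction. Hence √107 ∉ Q(√106), so x^2 - 107 stays irreducible over Q(√106) and [Q(√106, √107) : Q(√106)] = 2. By the tower law, [Q(√106, √107) : Q] = 2 · 2 = 4.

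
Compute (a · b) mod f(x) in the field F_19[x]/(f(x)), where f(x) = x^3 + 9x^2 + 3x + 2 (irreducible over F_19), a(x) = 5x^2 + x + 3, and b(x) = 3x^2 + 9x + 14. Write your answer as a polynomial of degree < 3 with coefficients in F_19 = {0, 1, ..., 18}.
a · b ≡ 9x^2 + 6x + 7 (mod f(x))

Multiply in F_19[x]: a(x)·b(x) = (5x^2 + x + 3)·(3x^2 + 9x + 14) = 15x^4 + 10x^3 + 12x^2 + 3x + 4. This has degree ≥ 3, so divide by f(x) over F_19: 15x^4 + 10x^3 + 12x^2 + 3x + 4 = (15x + 8)·(x^3 + 9x^2 + 3x + 2) + (9x^2 + 6x + 7). Hence a·b ≡ 9x^2 + 6x + 7 (mod f). (F_19[x]/(f) is a field with 19^3 = 6859 elements since f is irreducible of degree 3.)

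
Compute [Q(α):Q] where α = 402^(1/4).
[Q(α):Q] = 4

α is a root of x^4 - 402. By Eisenstein's criterion at the prime p = 2 (which divides the constant term 402 but p^2 = 4 does not, since 402 is squarefree), x^4 - 402 is irreducible over Q. Hence [Q(α):Q] = 4.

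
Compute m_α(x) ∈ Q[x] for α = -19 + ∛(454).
m_α(x) = x^3 + 57x^2 + 1083x + 6405

Set β = α + 19 = ∛(454), so β^3 = 454. Then (α + 19)^3 - 454 = 0, i.e. α is a root of g(x) = (x + 19)^3 - 454 = x^3 + 57x^2 + 1083x + 6405. Since g(x) = h(x + 19) where h(x) = x^3 - 454, and h is irreducible over Q (because 454 is not a perfect cube, so h has no rational root, and a monic cubic with no rational root is irreducible), g is also irreducible (irreducibility is preserved under the substitution x → x + 19). Hence m_α(x) = x^3 + 57x^2 + 1083x + 6405.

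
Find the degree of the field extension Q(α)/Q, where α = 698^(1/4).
[Q(α):Q] = 4

α is a root of x^4 - 698. By Eisenstein's criterion at the prime p = 2 (which divides the constant term 698 but p^2 = 4 does not, since 698 is squarefree), x^4 - 698 is irreducible over Q. Hence [Q(α):Q] = 4.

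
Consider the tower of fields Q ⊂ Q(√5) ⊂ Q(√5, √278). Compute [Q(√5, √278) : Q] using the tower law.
[Q(√5, √278) : Q] = 4

[Q(√5):Q] = 2 (min poly x^2 - 5, irreducible since 5 is squarefree > 1). For the top step, suppose √278 ∈ Q(√5), say √278 = c + d√5 with c, d ∈ Q. Squaring: 278 = c^2 + 5d^2 + 2cd√5. Since √5 ∉ Q this forces 2cd = 0. If d = 0 then √278 = c ∈ Q, contradicting 278 squarefree > 1. If c = 0 then 278 = 5d^2, so 5·278 = (5d)^2 is a perfect square in Q — but 5·278 = 1390 is not a perfect square (since 5 and 278 are distinct squarefree integers). Contradiction. Hence √278 ∉ Q(√5), so x^2 - 278 stays irreducible over Q(√5) and [Q(√5, √278) : Q(√5)] = 2. By the tower law, [Q(√5, √278) : Q] = 2 · 2 = 4.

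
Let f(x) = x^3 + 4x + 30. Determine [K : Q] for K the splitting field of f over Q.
[K : Q] = 6

By the rational root test, any rational root of the monic integer polynomial f(x) = x^3 + 4x + 30 must be an integer dividing the constant term 30, i.e. one of ±{1, 2, 3, 5, 6, 10, 15, 30}. Evaluating: f(1) = 35, f(-1) = 25, f(2) = 46, f(-2) = 14, f(3) = 69, f(-3) = -9, f(5) = 175, f(-5) = -115, f(6) = 270, f(-6) = -210, f(10) = 1070, f(-10) = -1010, f(15) = 3465, f(-15) = -3405, f(30) = 27150, f(-30) = -27090; none is 0, so f has no rational root and is therefore irreducible over Q (a cubic with no linear factor over a field is irreducible). For an irreducible cubic, the Galois group is A_3 or S_3 according as the discriminant disc(f) = -4a^3 - 27b^2 = -4·(4)^3 - 27·(30)^2 = -24556 is or is not a square in Q. Here disc(f) = -24556 is not a perfect square in Q, so the Galois group of f over Q is not contained in A_3 and must be all of S_3. The splitting field has degree |S_3| = 6 over Q, so [K : Q] = 6.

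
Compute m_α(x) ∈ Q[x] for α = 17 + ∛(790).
m_α(x) = x^3 - 51x^2 + 867x - 5703

Set β = α - 17 = ∛(790), so β^3 = 790. Then (α - 17)^3 - 790 = 0, i.e. α is a root of g(x) = (x - 17)^3 - 790 = x^3 - 51x^2 + 867x - 5703. Since g(x) = h(x - 17) where h(x) = x^3 - 790, and h is irreducible over Q (because 790 is not a perfect cube, so h has no rational root, and a monic cubic with no rational root is irreducible), g is also irreducible (irreducibility is preserved under the substitution x → x - 17). Hence m_α(x) = x^3 - 51x^2 + 867x - 5703.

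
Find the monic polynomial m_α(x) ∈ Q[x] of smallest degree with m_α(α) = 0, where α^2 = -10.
m_α(x) = x^2 + 10

α satisfies α^2 + 10 = 0, so x^2 + 10 annihilates α. Since d = -10 is squarefree and ≠ 1, it is not a perfect square in Q, so x^2 + 10 has no rational root and is therefore irreducible over Q (a degree-2 polynomial over a field is irreducible iff it has no root). Hence m_α(x) = x^2 + 10.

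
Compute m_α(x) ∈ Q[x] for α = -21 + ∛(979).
m_α(x) = x^3 + 63x^2 + 1323x + 8282

Set β = α + 21 = ∛(979), so β^3 = 979. Then (α + 21)^3 - 979 = 0, i.e. α is a root of g(x) = (x + 21)^3 - 979 = x^3 + 63x^2 + 1323x + 8282. Since g(x) = h(x + 21) where h(x) = x^3 - 979, and h is irreducible over Q (because 979 is not a perfect cube, so h has no rational root, and a monic cubic with no rational root is irreducible), g is also irreducible (irreducibility is preserved under the substitution x → x + 21). Hence m_α(x) = x^3 + 63x^2 + 1323x + 8282.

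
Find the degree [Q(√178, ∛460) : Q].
[Q(√178, ∛460) : Q] = 6

Let L = Q(√178, ∛460). Since Q(√178) ⊂ L and [Q(√178):Q] = 2, the tower law gives 2 | [L:Q]. Likewise Q(∛460) ⊂ L with [Q(∛460):Q] = 3 (because 460 is not a perfect cube), so 3 | [L:Q]. As gcd(2,3) = 1, [L:Q] is divisible by 6. Conversely L is generated over Q by √178 and ∛460, so [L:Q] ≤ 2·3 = 6. Therefore [Q(√178, ∛460) : Q] = 6.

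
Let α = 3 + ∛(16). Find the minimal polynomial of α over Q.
m_α(x) = x^3 - 9x^2 + 27x - 43

Set β = α - 3 = ∛(16), so β^3 = 16. Then (α - 3)^3 - 16 = 0, i.e. α is a root of g(x) = (x - 3)^3 - 16 = x^3 - 9x^2 + 27x - 43. Since g(x) = h(x - 3) where h(x) = x^3 - 16, and h is irreducible over Q (because 16 is not a perfect cube, so h has no rational root, and a monic cubic with no rational root is irreducible), g is also irreducible (irreducibility is preserved under the substitution x → x - 3). Hence m_α(x) = x^3 - 9x^2 + 27x - 43.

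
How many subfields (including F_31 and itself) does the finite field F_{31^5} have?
F_{31^5} has 2 subfields

The subfields of F_{p^n} are exactly the fields F_{p^d} for d | n (each is the fixed field of the unique index-d subgroup of Gal(F_{p^n}/F_p) ≅ Z/nZ). The divisors of n = 5 are {1, 5}, giving 2 subfields: F_{31^1}, F_{31^5}.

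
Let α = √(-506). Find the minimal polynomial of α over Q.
m_α(x) = x^2 + 506

α satisfies α^2 + 506 = 0, so x^2 + 506 annihilates α. Since d = -506 is squarefree and ≠ 1, it is not a perfect square in Q, so x^2 + 506 has no rational root and is therefore irreducible over Q (a degree-2 polynomial over a field is irreducible iff it has no root). Hence m_α(x) = x^2 + 506.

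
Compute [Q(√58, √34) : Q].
[Q(√58, √34) : Q] = 4

[Q(√58):Q] = 2 (min poly x^2 - 58, irreducible since 58 is squarefree > 1). For the top step, suppose √34 ∈ Q(√58), say √34 = c + d√58 with c, d ∈ Q. Squaring: 34 = c^2 + 58d^2 + 2cd√58. Since √58 ∉ Q this forces 2cd = 0. If d = 0 then √34 = c ∈ Q, contradicting 34 squarefree > 1. If c = 0 then 34 = 58d^2, so 58·34 = (58d)^2 is a perfect square in Q — but 58·34 = 1972 is not a perfect square (since 58 and 34 are distinct squarefree integers). Contradiction. Hence √34 ∉ Q(√58), so x^2 - 34 stays irreducible over Q(√58) and [Q(√58, √34) : Q(√58)] = 2. By the tower law, [Q(√58, √34) : Q] = 2 · 2 = 4.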